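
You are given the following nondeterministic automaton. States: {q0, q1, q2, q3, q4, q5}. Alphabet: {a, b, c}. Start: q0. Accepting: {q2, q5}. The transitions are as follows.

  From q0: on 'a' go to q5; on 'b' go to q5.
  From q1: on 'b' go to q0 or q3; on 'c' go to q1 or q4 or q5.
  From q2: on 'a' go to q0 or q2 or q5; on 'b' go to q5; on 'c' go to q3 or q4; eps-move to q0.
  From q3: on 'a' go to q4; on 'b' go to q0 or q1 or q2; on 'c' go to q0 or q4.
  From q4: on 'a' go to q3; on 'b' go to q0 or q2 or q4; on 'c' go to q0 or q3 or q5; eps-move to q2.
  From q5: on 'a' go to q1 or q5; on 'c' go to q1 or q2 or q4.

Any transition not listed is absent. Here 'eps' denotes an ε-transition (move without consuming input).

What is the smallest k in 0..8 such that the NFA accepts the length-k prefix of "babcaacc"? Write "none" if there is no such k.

Start in {q0}.
Read 'b': q0→{q5}; now {q5}.
None of the earlier sets intersect F, but {q5} does.

1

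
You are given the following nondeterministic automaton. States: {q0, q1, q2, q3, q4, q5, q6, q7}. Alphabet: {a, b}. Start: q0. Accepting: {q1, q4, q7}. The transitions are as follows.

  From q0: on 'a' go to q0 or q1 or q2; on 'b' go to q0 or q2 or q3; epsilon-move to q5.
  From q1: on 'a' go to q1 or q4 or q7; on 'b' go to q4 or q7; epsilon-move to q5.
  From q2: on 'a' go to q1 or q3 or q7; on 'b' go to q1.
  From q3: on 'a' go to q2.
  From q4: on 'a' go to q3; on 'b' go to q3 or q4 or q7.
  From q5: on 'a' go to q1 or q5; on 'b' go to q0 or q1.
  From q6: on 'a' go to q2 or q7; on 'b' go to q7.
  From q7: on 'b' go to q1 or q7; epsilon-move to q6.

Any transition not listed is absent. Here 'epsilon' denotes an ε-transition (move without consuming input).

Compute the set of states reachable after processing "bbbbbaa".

Start: ε-closure({q0}) = {q0, q5}.
Read 'b': {q0, q5} → {q0, q1, q2, q3, q5}.
Read 'b': {q0, q1, q2, q3, q5} → {q0, q1, q2, q3, q4, q5, q6, q7}.
Read 'b': {q0, q1, q2, q3, q4, q5, q6, q7} → {q0, q1, q2, q3, q4, q5, q6, q7}.
Read 'b': {q0, q1, q2, q3, q4, q5, q6, q7} → {q0, q1, q2, q3, q4, q5, q6, q7}.
Read 'b': {q0, q1, q2, q3, q4, q5, q6, q7} → {q0, q1, q2, q3, q4, q5, q6, q7}.
Read 'a': {q0, q1, q2, q3, q4, q5, q6, q7} → {q0, q1, q2, q3, q4, q5, q6, q7}.
Read 'a': {q0, q1, q2, q3, q4, q5, q6, q7} → {q0, q1, q2, q3, q4, q5, q6, q7}.

{q0, q1, q2, q3, q4, q5, q6, q7}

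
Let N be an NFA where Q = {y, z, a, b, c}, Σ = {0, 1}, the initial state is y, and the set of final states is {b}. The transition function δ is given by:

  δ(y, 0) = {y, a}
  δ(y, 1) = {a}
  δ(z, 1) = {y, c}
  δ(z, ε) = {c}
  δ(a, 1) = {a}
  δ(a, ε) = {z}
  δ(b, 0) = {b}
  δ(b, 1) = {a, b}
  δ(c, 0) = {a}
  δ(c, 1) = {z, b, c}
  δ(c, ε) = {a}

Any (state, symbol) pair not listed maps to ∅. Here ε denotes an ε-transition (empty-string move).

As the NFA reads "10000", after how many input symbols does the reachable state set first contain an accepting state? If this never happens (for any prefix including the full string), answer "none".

none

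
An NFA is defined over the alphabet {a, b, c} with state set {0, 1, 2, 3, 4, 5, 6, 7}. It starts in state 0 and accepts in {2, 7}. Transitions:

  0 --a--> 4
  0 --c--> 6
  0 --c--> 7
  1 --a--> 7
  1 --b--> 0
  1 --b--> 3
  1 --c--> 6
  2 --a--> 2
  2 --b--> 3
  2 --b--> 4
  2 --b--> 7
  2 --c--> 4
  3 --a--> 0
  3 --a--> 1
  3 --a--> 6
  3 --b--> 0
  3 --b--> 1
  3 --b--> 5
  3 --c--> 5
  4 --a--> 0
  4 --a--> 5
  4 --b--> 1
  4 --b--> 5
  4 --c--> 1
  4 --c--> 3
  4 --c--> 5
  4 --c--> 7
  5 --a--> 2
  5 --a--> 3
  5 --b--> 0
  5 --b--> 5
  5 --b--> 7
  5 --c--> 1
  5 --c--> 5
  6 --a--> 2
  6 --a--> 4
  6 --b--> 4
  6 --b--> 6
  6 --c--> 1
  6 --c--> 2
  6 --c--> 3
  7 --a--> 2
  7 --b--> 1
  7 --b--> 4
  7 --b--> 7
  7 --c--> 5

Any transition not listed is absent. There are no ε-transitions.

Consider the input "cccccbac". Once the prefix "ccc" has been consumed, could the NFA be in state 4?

Yes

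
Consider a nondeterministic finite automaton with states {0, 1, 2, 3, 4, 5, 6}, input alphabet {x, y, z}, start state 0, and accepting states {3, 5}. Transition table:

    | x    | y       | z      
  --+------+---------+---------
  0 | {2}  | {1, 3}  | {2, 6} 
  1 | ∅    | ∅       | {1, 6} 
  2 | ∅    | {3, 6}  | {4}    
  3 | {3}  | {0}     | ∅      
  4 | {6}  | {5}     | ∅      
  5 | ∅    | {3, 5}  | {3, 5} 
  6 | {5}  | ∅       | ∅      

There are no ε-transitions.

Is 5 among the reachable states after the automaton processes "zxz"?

Yes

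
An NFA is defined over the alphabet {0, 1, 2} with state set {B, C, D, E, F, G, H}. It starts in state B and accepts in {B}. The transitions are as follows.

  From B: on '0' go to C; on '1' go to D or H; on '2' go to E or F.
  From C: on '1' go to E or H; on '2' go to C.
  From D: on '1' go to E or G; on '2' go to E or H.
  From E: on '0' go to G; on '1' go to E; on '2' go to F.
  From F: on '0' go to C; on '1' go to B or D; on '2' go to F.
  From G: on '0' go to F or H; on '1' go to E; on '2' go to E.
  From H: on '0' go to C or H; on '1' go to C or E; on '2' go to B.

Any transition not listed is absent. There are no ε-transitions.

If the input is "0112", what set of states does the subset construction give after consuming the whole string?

{C, F}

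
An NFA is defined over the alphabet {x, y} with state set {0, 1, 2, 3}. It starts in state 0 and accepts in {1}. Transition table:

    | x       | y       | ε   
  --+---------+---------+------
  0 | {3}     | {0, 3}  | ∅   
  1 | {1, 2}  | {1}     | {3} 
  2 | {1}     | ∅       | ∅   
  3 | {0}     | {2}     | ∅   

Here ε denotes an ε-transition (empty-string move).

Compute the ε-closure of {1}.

Begin with {1}.
ε-move 1 → 3; add 3.

{1, 3}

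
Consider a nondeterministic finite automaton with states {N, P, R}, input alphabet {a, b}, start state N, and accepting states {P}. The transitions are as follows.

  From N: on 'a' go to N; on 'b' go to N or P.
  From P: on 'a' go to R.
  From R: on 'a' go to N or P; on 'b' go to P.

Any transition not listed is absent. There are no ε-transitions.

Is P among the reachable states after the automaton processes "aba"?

Start in {N}.
Read 'a': N→{N}; now {N}.
Read 'b': N→{N, P}; now {N, P}.
Read 'a': N→{N}, P→{R}; now {N, R}.
State P is not in {N, R}.

No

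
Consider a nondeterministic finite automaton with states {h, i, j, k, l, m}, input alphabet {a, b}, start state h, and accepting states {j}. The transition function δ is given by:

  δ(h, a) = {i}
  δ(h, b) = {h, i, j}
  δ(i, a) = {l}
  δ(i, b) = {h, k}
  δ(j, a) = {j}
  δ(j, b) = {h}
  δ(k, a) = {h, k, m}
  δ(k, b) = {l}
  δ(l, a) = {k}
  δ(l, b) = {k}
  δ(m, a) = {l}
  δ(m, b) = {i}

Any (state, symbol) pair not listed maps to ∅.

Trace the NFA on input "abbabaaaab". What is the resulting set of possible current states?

{h, i, j, k, l}

Start in {h}.
Read 'a': h→{i}; now {i}.
Read 'b': i→{h, k}; now {h, k}.
Read 'b': h→{h, i, j}, k→{l}; now {h, i, j, l}.
Read 'a': h→{i}, i→{l}, j→{j}, l→{k}; now {i, j, k, l}.
Read 'b': i→{h, k}, j→{h}, k→{l}, l→{k}; now {h, k, l}.
Read 'a': h→{i}, k→{h, k, m}, l→{k}; now {h, i, k, m}.
Read 'a': h→{i}, i→{l}, k→{h, k, m}, m→{l}; now {h, i, k, l, m}.
Read 'a': h→{i}, i→{l}, k→{h, k, m}, l→{k}, m→{l}; now {h, i, k, l, m}.
Read 'a': h→{i}, i→{l}, k→{h, k, m}, l→{k}, m→{l}; now {h, i, k, l, m}.
Read 'b': h→{h, i, j}, i→{h, k}, k→{l}, l→{k}, m→{i}; now {h, i, j, k, l}.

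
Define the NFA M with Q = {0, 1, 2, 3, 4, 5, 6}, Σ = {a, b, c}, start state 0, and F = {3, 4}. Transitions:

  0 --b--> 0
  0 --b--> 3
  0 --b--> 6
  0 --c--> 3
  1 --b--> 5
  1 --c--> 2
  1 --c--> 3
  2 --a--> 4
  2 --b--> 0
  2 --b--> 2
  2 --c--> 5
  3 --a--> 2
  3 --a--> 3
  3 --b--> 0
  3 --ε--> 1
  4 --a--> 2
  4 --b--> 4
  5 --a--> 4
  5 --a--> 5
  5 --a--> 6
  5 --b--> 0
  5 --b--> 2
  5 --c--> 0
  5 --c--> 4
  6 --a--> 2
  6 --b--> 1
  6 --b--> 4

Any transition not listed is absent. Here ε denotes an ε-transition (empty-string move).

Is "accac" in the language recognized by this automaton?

Start in {0}.
Read 'a': {0} → ∅.
The set is empty and remains empty for the remaining 4 symbols.
The final set ∅ contains no accepting state.

No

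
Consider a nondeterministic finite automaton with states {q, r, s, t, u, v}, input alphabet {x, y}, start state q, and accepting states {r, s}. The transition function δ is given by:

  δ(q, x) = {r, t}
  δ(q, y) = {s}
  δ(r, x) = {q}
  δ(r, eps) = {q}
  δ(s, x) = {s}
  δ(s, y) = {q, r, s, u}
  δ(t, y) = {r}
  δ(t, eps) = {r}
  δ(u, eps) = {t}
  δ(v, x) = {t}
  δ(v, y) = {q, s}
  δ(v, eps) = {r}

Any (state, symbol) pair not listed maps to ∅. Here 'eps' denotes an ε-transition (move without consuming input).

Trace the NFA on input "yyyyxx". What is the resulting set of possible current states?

{q, r, s, t}

Start in {q}.
Read 'y': {q} → {s}.
Read 'y': {s} → {q, r, s, t, u}.
Read 'y': {q, r, s, t, u} → {q, r, s, t, u}.
Read 'y': {q, r, s, t, u} → {q, r, s, t, u}.
Read 'x': {q, r, s, t, u} → {q, r, s, t}.
Read 'x': {q, r, s, t} → {q, r, s, t}.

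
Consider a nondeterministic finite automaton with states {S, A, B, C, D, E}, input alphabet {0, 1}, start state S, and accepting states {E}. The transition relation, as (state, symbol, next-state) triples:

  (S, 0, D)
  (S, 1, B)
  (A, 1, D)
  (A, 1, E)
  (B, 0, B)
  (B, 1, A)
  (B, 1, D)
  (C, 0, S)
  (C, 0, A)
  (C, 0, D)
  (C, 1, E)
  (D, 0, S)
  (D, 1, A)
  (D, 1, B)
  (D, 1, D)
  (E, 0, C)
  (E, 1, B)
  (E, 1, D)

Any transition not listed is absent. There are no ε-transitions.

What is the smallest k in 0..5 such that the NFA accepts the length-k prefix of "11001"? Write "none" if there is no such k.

none

Start in {S}.
Read '1': S→{B}; now {B}.
Read '1': B→{A, D}; now {A, D}.
Read '0': A→∅, D→{S}; now {S}.
Read '0': S→{D}; now {D}.
Read '1': D→{A, B, D}; now {A, B, D}.
No reachable set along the way intersects F.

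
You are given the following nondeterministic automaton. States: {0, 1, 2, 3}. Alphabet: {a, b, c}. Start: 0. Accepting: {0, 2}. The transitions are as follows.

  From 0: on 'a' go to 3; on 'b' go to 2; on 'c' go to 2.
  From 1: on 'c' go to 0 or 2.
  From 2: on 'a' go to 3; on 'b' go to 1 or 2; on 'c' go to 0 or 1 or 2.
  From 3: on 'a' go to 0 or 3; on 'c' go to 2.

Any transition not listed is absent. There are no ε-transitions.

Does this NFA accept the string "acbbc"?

Yes

Start in {0}.
Read 'a': {0} → {3}.
Read 'c': {3} → {2}.
Read 'b': {2} → {1, 2}.
Read 'b': {1, 2} → {1, 2}.
Read 'c': {1, 2} → {0, 1, 2}.
The final set {0, 1, 2} contains the accepting states 0, 2.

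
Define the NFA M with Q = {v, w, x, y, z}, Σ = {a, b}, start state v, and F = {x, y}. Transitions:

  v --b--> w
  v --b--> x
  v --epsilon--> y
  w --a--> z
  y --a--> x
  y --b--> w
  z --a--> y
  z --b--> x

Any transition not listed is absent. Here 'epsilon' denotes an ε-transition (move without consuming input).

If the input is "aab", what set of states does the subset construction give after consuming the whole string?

Start: ε-closure({v}) = {v, y}.
Read 'a': {v, y} → {x}.
Read 'a': {x} → ∅.
The set is empty and remains empty for the remaining 1 symbol.

∅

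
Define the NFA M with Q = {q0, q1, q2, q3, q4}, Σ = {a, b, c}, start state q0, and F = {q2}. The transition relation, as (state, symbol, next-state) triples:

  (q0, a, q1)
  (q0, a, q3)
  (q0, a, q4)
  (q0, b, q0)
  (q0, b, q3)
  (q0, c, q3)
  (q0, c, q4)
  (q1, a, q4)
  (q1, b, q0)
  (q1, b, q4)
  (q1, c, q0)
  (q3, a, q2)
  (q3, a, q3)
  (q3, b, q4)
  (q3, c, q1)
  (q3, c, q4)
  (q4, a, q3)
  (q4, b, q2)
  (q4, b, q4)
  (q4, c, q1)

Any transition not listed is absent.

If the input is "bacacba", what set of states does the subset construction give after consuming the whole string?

{q1, q2, q3, q4}

Start in {q0}.
Read 'b': q0→{q0, q3}; now {q0, q3}.
Read 'a': q0→{q1, q3, q4}, q3→{q2, q3}; now {q1, q2, q3, q4}.
Read 'c': q1→{q0}, q2→∅, q3→{q1, q4}, q4→{q1}; now {q0, q1, q4}.
Read 'a': q0→{q1, q3, q4}, q1→{q4}, q4→{q3}; now {q1, q3, q4}.
Read 'c': q1→{q0}, q3→{q1, q4}, q4→{q1}; now {q0, q1, q4}.
Read 'b': q0→{q0, q3}, q1→{q0, q4}, q4→{q2, q4}; now {q0, q2, q3, q4}.
Read 'a': q0→{q1, q3, q4}, q2→∅, q3→{q2, q3}, q4→{q3}; now {q1, q2, q3, q4}.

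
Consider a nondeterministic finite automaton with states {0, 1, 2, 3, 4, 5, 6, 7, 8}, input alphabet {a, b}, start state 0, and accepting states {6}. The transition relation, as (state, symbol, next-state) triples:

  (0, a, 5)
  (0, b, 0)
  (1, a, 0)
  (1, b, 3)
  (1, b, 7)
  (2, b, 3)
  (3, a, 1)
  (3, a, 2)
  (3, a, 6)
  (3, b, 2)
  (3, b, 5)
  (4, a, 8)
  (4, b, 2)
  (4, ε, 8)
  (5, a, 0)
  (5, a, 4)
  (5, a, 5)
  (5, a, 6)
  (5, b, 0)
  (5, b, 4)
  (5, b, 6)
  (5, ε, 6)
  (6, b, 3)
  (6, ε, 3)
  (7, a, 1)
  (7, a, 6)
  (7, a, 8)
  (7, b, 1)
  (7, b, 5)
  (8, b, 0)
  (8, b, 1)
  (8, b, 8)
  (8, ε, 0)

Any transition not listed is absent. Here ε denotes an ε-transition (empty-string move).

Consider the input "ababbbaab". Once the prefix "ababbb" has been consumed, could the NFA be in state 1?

Yes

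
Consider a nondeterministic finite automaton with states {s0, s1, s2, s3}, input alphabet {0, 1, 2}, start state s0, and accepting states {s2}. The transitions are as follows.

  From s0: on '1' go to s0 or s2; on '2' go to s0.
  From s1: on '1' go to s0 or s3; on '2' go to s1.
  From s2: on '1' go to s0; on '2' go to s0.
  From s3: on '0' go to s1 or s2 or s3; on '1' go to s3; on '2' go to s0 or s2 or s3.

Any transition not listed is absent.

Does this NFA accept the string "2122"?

No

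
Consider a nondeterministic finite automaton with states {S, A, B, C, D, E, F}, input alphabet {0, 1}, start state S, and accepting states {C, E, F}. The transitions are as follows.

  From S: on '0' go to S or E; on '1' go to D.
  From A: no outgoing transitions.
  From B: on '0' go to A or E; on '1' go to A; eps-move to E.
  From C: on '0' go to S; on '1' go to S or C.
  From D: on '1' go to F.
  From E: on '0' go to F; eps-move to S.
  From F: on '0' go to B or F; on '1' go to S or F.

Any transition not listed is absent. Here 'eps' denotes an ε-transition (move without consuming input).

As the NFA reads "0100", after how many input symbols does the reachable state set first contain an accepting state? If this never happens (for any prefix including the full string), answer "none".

Start in {S}.
Read '0': S→{S, E}; now {S, E}.
None of the earlier sets intersect F, but {S, E} does.

1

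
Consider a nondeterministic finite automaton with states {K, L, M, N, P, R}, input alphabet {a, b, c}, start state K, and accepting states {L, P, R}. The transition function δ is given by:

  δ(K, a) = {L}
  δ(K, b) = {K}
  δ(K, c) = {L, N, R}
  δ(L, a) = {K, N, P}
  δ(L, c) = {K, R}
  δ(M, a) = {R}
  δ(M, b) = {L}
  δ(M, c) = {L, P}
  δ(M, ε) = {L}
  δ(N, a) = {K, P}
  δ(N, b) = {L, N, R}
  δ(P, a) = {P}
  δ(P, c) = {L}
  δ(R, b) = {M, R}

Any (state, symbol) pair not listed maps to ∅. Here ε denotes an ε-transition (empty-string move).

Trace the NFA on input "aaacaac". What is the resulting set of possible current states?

Start in {K}.
Read 'a': {K} → {L}.
Read 'a': {L} → {K, N, P}.
Read 'a': {K, N, P} → {K, L, P}.
Read 'c': {K, L, P} → {K, L, N, R}.
Read 'a': {K, L, N, R} → {K, L, N, P}.
Read 'a': {K, L, N, P} → {K, L, N, P}.
Read 'c': {K, L, N, P} → {K, L, N, R}.

{K, L, N, R}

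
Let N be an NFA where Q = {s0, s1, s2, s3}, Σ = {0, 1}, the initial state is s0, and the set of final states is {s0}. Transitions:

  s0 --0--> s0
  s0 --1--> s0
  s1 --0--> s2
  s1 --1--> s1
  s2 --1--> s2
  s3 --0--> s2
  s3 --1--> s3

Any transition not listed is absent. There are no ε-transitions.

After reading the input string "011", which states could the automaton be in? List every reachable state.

{s0}

Start in {s0}.
Read '0': s0→{s0}; now {s0}.
Read '1': s0→{s0}; now {s0}.
Read '1': s0→{s0}; now {s0}.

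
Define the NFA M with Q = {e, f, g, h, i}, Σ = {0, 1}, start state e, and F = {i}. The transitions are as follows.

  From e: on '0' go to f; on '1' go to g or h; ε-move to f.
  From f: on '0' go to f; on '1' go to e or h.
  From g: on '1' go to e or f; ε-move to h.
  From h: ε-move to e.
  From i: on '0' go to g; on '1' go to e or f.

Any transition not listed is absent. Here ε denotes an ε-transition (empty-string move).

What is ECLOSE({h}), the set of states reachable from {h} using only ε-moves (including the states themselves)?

Begin with {h}.
ε-move h → e; add e.
ε-move e → f; add f.

{e, f, h}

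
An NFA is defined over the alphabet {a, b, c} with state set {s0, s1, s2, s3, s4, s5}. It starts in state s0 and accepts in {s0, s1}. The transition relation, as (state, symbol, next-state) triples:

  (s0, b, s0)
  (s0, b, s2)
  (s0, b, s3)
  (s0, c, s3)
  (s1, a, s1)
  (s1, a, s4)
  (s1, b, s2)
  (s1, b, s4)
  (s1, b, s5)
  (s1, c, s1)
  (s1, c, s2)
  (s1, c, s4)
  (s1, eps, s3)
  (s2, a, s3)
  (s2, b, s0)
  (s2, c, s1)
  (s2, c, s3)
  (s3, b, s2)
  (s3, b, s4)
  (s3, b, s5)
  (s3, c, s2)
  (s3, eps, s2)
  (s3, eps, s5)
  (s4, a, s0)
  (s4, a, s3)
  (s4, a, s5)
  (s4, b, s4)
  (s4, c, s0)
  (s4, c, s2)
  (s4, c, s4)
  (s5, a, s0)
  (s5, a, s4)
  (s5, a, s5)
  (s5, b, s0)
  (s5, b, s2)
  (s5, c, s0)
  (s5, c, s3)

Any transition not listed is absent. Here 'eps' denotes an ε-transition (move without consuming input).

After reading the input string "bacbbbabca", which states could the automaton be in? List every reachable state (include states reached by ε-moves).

{s0, s1, s2, s3, s4, s5}

Start in {s0}.
Read 'b': {s0} → {s0, s2, s3, s5}.
Read 'a': {s0, s2, s3, s5} → {s0, s2, s3, s4, s5}.
Read 'c': {s0, s2, s3, s4, s5} → {s0, s1, s2, s3, s4, s5}.
Read 'b': {s0, s1, s2, s3, s4, s5} → {s0, s2, s3, s4, s5}.
Read 'b': {s0, s2, s3, s4, s5} → {s0, s2, s3, s4, s5}.
Read 'b': {s0, s2, s3, s4, s5} → {s0, s2, s3, s4, s5}.
Read 'a': {s0, s2, s3, s4, s5} → {s0, s2, s3, s4, s5}.
Read 'b': {s0, s2, s3, s4, s5} → {s0, s2, s3, s4, s5}.
Read 'c': {s0, s2, s3, s4, s5} → {s0, s1, s2, s3, s4, s5}.
Read 'a': {s0, s1, s2, s3, s4, s5} → {s0, s1, s2, s3, s4, s5}.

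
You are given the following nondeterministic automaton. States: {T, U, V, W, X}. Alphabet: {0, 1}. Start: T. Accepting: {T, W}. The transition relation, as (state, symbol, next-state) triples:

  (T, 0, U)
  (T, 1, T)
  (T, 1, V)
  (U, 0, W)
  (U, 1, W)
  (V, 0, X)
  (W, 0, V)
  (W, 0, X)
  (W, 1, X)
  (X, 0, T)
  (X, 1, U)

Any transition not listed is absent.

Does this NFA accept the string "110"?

Start in {T}.
Read '1': T→{T, V}; now {T, V}.
Read '1': T→{T, V}, V→∅; now {T, V}.
Read '0': T→{U}, V→{X}; now {U, X}.
The final set {U, X} contains no accepting state.

No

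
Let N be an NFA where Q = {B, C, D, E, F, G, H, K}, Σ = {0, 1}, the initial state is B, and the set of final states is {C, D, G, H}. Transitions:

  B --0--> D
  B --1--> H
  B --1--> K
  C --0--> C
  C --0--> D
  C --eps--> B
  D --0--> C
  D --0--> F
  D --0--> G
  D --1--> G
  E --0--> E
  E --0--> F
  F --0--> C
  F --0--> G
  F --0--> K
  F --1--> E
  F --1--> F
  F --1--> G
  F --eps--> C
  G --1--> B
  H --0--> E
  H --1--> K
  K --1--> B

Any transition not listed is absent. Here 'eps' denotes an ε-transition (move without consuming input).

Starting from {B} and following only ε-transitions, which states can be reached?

Begin with {B}.
No ε-moves leave this set, so the closure equals the set itself.

{B}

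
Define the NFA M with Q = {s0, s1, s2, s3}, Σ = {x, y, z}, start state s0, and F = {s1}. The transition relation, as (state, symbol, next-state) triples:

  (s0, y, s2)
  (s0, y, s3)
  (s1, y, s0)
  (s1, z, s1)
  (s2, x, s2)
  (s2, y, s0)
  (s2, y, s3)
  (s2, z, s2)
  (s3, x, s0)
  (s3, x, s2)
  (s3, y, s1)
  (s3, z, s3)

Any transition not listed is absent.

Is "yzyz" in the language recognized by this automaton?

Yes

Start in {s0}.
Read 'y': s0→{s2, s3}; now {s2, s3}.
Read 'z': s2→{s2}, s3→{s3}; now {s2, s3}.
Read 'y': s2→{s0, s3}, s3→{s1}; now {s0, s1, s3}.
Read 'z': s0→∅, s1→{s1}, s3→{s3}; now {s1, s3}.
The final set {s1, s3} contains the accepting state s1.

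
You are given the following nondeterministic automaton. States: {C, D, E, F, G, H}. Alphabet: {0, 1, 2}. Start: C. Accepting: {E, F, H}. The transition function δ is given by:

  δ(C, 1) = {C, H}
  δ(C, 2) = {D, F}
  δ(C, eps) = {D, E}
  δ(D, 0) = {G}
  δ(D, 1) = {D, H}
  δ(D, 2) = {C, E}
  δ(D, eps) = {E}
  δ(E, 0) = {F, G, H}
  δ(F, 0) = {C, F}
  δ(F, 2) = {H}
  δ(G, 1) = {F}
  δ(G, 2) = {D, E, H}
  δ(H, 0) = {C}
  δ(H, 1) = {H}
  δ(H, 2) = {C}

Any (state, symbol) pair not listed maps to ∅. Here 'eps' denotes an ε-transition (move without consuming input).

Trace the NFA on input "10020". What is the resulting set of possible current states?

Start: ε-closure({C}) = {C, D, E}.
Read '1': {C, D, E} → {C, D, E, H}.
Read '0': {C, D, E, H} → {C, D, E, F, G, H}.
Read '0': {C, D, E, F, G, H} → {C, D, E, F, G, H}.
Read '2': {C, D, E, F, G, H} → {C, D, E, F, H}.
Read '0': {C, D, E, F, H} → {C, D, E, F, G, H}.

{C, D, E, F, G, H}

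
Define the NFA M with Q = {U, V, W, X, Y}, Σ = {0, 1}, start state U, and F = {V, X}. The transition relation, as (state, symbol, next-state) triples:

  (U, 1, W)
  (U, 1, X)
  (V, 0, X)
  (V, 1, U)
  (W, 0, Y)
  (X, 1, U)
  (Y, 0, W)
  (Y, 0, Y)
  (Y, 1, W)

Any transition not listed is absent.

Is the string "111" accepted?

Start in {U}.
Read '1': U→{W, X}; now {W, X}.
Read '1': W→∅, X→{U}; now {U}.
Read '1': U→{W, X}; now {W, X}.
The final set {W, X} contains the accepting state X.

Yes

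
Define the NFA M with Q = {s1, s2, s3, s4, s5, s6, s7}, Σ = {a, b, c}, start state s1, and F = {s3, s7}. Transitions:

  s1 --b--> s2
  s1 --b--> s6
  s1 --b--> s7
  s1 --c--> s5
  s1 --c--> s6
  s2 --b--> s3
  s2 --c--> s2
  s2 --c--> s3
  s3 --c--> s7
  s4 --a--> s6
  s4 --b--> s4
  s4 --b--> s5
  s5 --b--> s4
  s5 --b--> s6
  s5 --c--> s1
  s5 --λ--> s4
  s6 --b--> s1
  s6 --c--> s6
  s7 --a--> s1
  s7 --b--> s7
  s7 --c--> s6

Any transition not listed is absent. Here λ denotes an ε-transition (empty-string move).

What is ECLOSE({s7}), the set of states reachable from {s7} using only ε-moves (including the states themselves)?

{s7}

Begin with {s7}.
No ε-moves leave this set, so the closure equals the set itself.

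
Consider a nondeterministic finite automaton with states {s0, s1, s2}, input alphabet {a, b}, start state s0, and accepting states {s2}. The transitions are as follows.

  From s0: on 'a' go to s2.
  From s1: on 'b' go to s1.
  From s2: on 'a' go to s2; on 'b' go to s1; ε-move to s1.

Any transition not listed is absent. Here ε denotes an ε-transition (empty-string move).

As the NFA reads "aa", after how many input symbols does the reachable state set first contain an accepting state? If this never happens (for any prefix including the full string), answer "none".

1

Start in {s0}.
Read 'a': s0→{s2}; union {s2}; ε-closure = {s1, s2}.
None of the earlier sets intersect F, but {s1, s2} does.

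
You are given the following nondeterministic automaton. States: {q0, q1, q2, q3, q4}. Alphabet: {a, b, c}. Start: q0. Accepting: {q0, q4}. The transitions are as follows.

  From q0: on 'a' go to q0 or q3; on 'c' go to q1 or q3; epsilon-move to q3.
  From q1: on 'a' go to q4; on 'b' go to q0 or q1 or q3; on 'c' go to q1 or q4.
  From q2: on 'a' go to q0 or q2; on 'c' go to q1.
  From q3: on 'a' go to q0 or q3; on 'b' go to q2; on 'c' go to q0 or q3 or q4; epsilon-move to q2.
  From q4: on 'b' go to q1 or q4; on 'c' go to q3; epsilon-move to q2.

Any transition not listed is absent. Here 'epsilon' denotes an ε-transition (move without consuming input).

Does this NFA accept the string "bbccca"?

No

Start: ε-closure({q0}) = {q0, q2, q3}.
Read 'b': {q0, q2, q3} → {q2}.
Read 'b': {q2} → ∅.
The set is empty and remains empty for the remaining 4 symbols.
The final set ∅ contains no accepting state.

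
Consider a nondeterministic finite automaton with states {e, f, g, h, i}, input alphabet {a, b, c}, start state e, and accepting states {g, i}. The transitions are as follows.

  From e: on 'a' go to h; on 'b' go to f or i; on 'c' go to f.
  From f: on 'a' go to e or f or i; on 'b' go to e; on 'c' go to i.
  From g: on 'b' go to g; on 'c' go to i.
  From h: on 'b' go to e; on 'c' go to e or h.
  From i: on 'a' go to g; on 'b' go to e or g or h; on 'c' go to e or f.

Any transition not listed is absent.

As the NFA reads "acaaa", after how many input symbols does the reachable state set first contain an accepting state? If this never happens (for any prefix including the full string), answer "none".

none

Start in {e}.
Read 'a': {e} → {h}.
Read 'c': {h} → {e, h}.
Read 'a': {e, h} → {h}.
Read 'a': {h} → ∅.
The set is empty and remains empty for the remaining 1 symbol.
No reachable set along the way intersects F.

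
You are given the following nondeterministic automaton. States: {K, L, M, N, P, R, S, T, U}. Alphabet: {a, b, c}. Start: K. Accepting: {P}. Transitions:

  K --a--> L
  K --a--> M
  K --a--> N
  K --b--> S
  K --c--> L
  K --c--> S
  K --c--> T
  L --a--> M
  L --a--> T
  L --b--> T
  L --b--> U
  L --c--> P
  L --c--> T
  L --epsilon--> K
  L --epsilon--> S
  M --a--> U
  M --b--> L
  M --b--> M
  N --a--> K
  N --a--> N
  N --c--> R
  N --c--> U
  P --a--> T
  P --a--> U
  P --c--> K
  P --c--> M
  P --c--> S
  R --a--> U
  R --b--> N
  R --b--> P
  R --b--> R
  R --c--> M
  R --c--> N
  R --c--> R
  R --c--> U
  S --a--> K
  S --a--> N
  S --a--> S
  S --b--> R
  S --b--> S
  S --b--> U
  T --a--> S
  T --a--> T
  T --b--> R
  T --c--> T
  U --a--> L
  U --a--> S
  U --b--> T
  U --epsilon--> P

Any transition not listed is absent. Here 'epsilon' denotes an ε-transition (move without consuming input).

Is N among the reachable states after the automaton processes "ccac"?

No

Start in {K}.
Read 'c': K→{L, S, T}; union {L, S, T}; ε-closure = {K, L, S, T}.
Read 'c': K→{L, S, T}, L→{P, T}, S→∅, T→{T}; union {L, P, S, T}; ε-closure = {K, L, P, S, T}.
Read 'a': K→{L, M, N}, L→{M, T}, P→{T, U}, S→{K, N, S}, T→{S, T}; union {K, L, M, N, S, T, U}; ε-closure = {K, L, M, N, P, S, T, U}.
Read 'c': K→{L, S, T}, L→{P, T}, M→∅, N→{R, U}, P→{K, M, S}, S→∅, T→{T}, U→∅; now {K, L, M, P, R, S, T, U}.
State N is not in {K, L, M, P, R, S, T, U}.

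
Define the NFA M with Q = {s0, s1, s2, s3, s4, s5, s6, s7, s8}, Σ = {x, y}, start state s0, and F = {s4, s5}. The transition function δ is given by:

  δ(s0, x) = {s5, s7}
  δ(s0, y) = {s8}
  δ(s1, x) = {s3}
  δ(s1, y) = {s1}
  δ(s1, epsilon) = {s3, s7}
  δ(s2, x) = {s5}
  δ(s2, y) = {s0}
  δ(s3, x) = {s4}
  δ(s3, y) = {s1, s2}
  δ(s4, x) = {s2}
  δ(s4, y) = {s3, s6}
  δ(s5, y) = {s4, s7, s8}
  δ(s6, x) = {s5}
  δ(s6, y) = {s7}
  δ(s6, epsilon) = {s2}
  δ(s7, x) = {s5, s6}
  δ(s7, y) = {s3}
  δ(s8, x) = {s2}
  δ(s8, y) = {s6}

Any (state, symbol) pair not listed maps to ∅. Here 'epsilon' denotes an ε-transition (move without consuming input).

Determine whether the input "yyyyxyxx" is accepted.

Start in {s0}.
Read 'y': {s0} → {s8}.
Read 'y': {s8} → {s2, s6}.
Read 'y': {s2, s6} → {s0, s7}.
Read 'y': {s0, s7} → {s3, s8}.
Read 'x': {s3, s8} → {s2, s4}.
Read 'y': {s2, s4} → {s0, s2, s3, s6}.
Read 'x': {s0, s2, s3, s6} → {s4, s5, s7}.
Read 'x': {s4, s5, s7} → {s2, s5, s6}.
The final set {s2, s5, s6} contains the accepting state s5.

Yes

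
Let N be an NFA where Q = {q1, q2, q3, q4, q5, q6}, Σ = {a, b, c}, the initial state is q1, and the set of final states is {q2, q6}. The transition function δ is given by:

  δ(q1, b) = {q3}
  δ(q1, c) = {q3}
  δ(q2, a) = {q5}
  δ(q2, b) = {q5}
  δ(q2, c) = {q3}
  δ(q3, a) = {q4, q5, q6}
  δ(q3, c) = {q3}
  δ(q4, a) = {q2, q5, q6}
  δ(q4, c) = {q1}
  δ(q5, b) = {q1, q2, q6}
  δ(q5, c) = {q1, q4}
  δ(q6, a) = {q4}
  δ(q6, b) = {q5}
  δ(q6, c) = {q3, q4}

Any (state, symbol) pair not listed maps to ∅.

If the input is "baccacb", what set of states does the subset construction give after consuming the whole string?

{q3}

Start in {q1}.
Read 'b': q1→{q3}; now {q3}.
Read 'a': q3→{q4, q5, q6}; now {q4, q5, q6}.
Read 'c': q4→{q1}, q5→{q1, q4}, q6→{q3, q4}; now {q1, q3, q4}.
Read 'c': q1→{q3}, q3→{q3}, q4→{q1}; now {q1, q3}.
Read 'a': q1→∅, q3→{q4, q5, q6}; now {q4, q5, q6}.
Read 'c': q4→{q1}, q5→{q1, q4}, q6→{q3, q4}; now {q1, q3, q4}.
Read 'b': q1→{q3}, q3→∅, q4→∅; now {q3}.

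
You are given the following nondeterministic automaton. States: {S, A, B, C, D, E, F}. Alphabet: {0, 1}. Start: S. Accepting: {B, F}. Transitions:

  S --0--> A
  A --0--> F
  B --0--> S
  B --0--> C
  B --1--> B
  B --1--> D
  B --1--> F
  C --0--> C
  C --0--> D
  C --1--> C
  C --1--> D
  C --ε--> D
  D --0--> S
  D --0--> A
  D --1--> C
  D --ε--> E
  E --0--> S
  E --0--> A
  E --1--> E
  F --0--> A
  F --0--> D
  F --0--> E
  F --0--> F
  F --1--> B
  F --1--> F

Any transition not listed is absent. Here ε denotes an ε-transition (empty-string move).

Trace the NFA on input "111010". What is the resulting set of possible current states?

∅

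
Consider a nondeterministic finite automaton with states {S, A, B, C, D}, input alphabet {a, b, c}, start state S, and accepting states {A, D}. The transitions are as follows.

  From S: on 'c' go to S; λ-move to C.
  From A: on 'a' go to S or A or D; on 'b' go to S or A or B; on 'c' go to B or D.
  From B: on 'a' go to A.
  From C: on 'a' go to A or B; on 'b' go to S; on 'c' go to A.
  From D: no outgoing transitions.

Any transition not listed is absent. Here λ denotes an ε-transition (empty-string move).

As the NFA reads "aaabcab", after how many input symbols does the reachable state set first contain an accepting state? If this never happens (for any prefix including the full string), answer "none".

1

Start: ε-closure({S}) = {S, C}.
Read 'a': {S, C} → {A, B}.
None of the earlier sets intersect F, but {A, B} does.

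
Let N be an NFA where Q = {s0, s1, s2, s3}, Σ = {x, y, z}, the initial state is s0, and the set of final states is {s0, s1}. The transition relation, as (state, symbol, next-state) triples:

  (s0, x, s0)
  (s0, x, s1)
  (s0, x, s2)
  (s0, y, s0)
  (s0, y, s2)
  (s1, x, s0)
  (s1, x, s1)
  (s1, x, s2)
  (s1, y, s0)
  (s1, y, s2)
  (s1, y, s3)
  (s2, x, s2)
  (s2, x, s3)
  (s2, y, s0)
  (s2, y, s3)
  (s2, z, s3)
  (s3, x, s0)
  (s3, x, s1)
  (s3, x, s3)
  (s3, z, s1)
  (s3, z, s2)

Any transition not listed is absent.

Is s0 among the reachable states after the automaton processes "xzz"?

Start in {s0}.
Read 'x': {s0} → {s0, s1, s2}.
Read 'z': {s0, s1, s2} → {s3}.
Read 'z': {s3} → {s1, s2}.
State s0 is not in {s1, s2}.

No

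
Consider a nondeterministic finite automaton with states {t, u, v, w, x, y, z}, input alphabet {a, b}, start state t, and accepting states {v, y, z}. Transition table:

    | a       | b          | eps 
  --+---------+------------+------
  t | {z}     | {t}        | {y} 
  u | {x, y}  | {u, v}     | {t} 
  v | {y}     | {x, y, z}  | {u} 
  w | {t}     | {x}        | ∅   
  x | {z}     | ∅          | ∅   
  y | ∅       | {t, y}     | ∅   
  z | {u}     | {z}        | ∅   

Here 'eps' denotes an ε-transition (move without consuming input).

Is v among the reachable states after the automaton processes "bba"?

No

Start: ε-closure({t}) = {t, y}.
Read 'b': t→{t}, y→{t, y}; now {t, y}.
Read 'b': t→{t}, y→{t, y}; now {t, y}.
Read 'a': t→{z}, y→∅; now {z}.
State v is not in {z}.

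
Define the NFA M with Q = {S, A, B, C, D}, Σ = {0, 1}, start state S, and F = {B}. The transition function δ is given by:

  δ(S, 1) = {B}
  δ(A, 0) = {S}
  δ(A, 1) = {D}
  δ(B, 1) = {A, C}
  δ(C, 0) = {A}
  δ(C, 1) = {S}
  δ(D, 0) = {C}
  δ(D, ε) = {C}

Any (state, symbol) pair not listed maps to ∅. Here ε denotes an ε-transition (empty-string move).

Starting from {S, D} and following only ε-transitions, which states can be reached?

{S, C, D}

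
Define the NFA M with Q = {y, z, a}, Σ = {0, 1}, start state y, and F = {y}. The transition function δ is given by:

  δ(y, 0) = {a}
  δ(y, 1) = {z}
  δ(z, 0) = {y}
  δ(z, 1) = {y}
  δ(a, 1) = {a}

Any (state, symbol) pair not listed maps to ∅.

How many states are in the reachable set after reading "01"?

1

Start in {y}.
Read '0': y→{a}; now {a}.
Read '1': a→{a}; now {a}.
That set has 1 state.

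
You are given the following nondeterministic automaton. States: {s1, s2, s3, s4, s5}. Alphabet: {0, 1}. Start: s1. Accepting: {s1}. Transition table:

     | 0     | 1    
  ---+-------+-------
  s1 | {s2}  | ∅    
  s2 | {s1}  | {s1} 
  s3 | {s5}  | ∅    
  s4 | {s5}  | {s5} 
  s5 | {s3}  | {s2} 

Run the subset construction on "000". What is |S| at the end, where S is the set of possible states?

1

Start in {s1}.
Read '0': s1→{s2}; now {s2}.
Read '0': s2→{s1}; now {s1}.
Read '0': s1→{s2}; now {s2}.
That set has 1 state.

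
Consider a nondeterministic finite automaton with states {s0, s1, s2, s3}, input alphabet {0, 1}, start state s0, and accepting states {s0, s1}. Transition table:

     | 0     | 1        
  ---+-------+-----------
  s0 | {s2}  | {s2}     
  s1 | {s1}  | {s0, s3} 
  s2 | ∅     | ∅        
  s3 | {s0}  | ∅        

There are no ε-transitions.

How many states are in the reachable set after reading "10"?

Start in {s0}.
Read '1': s0→{s2}; now {s2}.
Read '0': s2→∅; now ∅.
That set has 0 states.

0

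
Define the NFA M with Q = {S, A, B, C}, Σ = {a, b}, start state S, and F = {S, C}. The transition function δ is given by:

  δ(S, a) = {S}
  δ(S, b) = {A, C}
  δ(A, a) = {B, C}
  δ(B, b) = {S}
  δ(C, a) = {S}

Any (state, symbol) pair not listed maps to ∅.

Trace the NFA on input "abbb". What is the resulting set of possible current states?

Start in {S}.
Read 'a': S→{S}; now {S}.
Read 'b': S→{A, C}; now {A, C}.
Read 'b': A→∅, C→∅; now ∅.
The set is empty and remains empty for the remaining 1 symbol.

∅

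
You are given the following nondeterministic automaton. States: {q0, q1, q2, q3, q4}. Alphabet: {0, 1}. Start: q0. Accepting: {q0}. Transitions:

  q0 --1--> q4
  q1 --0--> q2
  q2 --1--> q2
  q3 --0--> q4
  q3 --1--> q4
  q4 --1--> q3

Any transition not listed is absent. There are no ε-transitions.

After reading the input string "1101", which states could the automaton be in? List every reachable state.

{q3}

Start in {q0}.
Read '1': q0→{q4}; now {q4}.
Read '1': q4→{q3}; now {q3}.
Read '0': q3→{q4}; now {q4}.
Read '1': q4→{q3}; now {q3}.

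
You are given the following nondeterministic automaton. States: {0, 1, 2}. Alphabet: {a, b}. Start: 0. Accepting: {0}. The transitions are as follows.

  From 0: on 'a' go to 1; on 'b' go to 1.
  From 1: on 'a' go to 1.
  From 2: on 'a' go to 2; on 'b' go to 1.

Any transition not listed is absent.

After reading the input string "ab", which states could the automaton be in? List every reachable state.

∅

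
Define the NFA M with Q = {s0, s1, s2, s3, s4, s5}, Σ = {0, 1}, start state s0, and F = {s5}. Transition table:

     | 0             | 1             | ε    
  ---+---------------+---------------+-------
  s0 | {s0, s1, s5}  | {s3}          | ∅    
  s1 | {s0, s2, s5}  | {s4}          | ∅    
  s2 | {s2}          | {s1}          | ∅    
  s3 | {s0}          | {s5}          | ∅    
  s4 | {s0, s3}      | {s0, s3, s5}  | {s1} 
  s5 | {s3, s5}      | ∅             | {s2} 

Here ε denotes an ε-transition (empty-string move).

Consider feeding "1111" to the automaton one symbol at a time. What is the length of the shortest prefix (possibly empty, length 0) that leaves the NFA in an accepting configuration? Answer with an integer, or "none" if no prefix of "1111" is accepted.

Start in {s0}.
Read '1': s0→{s3}; now {s3}.
Read '1': s3→{s5}; union {s5}; ε-closure = {s2, s5}.
None of the earlier sets intersect F, but {s2, s5} does.

2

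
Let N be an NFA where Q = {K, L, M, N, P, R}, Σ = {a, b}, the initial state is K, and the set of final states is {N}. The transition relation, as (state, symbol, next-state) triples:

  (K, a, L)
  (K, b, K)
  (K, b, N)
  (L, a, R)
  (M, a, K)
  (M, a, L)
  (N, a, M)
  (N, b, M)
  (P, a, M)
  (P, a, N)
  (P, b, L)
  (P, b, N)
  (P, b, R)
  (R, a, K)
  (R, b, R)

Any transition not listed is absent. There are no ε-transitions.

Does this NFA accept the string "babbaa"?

Start in {K}.
Read 'b': {K} → {K, N}.
Read 'a': {K, N} → {L, M}.
Read 'b': {L, M} → ∅.
The set is empty and remains empty for the remaining 3 symbols.
The final set ∅ contains no accepting state.

No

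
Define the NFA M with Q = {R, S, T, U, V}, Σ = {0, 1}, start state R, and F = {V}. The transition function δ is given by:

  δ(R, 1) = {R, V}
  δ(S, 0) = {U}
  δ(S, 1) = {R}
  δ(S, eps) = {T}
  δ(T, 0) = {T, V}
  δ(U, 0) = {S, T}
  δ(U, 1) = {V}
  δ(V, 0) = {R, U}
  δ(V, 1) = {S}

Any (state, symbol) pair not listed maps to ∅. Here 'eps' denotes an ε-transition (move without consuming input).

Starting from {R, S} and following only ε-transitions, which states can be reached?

Begin with {R, S}.
ε-move S → T; add T.

{R, S, T}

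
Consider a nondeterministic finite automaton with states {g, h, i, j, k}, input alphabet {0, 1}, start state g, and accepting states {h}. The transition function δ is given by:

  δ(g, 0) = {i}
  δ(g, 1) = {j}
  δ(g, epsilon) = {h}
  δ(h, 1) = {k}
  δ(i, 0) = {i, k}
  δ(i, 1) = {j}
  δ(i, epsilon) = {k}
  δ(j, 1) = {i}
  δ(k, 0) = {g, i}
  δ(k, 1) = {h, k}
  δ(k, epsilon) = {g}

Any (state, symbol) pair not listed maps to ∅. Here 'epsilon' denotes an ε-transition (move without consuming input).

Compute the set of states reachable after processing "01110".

{g, h, i, k}

Start: ε-closure({g}) = {g, h}.
Read '0': {g, h} → {g, h, i, k}.
Read '1': {g, h, i, k} → {g, h, j, k}.
Read '1': {g, h, j, k} → {g, h, i, j, k}.
Read '1': {g, h, i, j, k} → {g, h, i, j, k}.
Read '0': {g, h, i, j, k} → {g, h, i, k}.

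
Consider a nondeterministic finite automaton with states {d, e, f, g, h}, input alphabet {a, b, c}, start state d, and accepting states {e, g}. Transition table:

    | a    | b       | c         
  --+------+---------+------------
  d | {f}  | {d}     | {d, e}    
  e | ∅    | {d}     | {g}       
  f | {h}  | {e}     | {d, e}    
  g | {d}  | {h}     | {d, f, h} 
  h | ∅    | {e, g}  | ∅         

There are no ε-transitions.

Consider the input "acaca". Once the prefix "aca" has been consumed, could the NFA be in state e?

No

Start in {d}.
Read 'a': {d} → {f}.
Read 'c': {f} → {d, e}.
Read 'a': {d, e} → {f}.
State e is not in {f}.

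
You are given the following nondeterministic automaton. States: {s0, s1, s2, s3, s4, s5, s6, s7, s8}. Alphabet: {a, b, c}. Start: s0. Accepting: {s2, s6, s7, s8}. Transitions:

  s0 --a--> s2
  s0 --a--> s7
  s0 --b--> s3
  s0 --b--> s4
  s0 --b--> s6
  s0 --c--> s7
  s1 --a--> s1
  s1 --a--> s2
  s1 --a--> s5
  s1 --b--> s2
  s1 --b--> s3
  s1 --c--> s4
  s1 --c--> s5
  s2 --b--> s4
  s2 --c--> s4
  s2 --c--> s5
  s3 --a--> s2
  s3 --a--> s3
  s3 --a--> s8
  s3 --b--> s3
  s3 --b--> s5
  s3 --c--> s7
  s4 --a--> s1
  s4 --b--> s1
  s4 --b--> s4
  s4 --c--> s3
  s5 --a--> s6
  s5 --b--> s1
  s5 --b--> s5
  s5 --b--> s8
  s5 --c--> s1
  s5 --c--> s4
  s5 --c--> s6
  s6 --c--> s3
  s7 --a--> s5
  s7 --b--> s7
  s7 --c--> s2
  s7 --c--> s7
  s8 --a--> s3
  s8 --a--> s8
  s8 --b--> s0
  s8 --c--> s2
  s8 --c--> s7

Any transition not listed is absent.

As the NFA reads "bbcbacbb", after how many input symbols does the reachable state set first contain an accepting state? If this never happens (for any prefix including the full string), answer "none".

1

Start in {s0}.
Read 'b': s0→{s3, s4, s6}; now {s3, s4, s6}.
None of the earlier sets intersect F, but {s3, s4, s6} does.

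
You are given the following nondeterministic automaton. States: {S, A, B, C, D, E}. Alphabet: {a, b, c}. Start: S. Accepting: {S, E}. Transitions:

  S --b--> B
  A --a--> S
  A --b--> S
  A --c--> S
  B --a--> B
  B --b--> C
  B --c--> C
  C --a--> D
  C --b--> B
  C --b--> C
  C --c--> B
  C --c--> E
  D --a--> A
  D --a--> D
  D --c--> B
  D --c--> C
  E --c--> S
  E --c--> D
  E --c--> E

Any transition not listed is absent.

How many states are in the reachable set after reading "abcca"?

Start in {S}.
Read 'a': S→∅; now ∅.
The set is empty and remains empty for the remaining 4 symbols.
That set has 0 states.

0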